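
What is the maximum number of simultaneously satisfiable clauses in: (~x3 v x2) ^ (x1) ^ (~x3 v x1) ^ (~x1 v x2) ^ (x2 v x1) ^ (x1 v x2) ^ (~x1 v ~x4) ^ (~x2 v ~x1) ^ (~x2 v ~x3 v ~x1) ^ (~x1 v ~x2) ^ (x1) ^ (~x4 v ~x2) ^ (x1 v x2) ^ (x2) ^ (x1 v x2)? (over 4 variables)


Enumerate all 16 truth assignments.
For each, count how many of the 15 clauses are satisfied.
The formula is not fully satisfiable, so the maximum is below 15.
Maximum simultaneously satisfiable clauses = 13.

13


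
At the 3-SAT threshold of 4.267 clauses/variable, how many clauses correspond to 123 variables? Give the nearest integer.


The 3-SAT phase transition occurs at approximately 4.267 clauses per variable.
m = 4.267 * 123 = 524.841.
Rounded to nearest integer: 525.

525


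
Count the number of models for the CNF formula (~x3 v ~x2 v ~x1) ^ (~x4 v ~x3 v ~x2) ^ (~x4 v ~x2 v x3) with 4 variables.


Enumerate all 16 truth assignments over 4 variables.
Test each against every clause.
Satisfying assignments found: 11.

11


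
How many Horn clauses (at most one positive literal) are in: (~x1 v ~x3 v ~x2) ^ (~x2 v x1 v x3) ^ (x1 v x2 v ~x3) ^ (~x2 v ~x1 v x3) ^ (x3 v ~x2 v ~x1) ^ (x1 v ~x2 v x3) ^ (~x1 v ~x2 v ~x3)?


A Horn clause has at most one positive literal.
Clause 1: 0 positive lit(s) -> Horn
Clause 2: 2 positive lit(s) -> not Horn
Clause 3: 2 positive lit(s) -> not Horn
Clause 4: 1 positive lit(s) -> Horn
Clause 5: 1 positive lit(s) -> Horn
Clause 6: 2 positive lit(s) -> not Horn
Clause 7: 0 positive lit(s) -> Horn
Total Horn clauses = 4.

4


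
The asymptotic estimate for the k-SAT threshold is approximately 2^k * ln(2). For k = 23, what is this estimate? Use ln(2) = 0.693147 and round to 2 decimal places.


Using the asymptotic formula: threshold ~ 2^k * ln(2).
2^23 = 8388608.
8388608 * 0.693147 = 5814538.47.

5814538.47


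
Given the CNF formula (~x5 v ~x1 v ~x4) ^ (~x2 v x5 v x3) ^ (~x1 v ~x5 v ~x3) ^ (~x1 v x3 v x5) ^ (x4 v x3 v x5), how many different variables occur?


Identify each distinct variable in the formula.
Variables found: x1, x2, x3, x4, x5.
Total distinct variables = 5.

5


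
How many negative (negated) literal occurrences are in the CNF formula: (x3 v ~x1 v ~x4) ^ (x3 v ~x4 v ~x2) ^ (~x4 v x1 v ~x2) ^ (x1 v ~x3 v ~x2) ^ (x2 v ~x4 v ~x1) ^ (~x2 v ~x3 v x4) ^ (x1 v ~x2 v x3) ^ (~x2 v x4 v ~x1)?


Scan each clause for negated literals.
Clause 1: 2 negative; Clause 2: 2 negative; Clause 3: 2 negative; Clause 4: 2 negative; Clause 5: 2 negative; Clause 6: 2 negative; Clause 7: 1 negative; Clause 8: 2 negative.
Total negative literal occurrences = 15.

15


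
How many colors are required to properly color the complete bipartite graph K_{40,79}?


K_{40,79} is bipartite by definition: the two parts are independent sets, with every edge crossing between them.
Color all vertices in one part with color 1 and all vertices in the other part with color 2.
Since the graph has at least one edge, one color does not suffice.
Chromatic number = 2.

2


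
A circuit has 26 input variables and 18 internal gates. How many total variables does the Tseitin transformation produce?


The Tseitin transformation introduces one auxiliary variable per gate.
Total variables = inputs + gates = 26 + 18 = 44.

44


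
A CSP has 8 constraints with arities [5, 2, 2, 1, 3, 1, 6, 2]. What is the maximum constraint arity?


The arities are: 5, 2, 2, 1, 3, 1, 6, 2.
Scan for the maximum value.
Maximum arity = 6.

6


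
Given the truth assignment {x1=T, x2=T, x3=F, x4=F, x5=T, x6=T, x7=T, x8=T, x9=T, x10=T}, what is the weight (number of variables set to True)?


The weight is the number of variables assigned True.
True variables: x1, x2, x5, x6, x7, x8, x9, x10.
Weight = 8.

8


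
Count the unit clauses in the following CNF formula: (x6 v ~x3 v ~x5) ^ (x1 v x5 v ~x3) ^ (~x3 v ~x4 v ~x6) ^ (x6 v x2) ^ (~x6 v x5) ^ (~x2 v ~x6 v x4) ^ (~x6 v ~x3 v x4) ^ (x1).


A unit clause contains exactly one literal.
Unit clauses found: (x1).
Count = 1.

1


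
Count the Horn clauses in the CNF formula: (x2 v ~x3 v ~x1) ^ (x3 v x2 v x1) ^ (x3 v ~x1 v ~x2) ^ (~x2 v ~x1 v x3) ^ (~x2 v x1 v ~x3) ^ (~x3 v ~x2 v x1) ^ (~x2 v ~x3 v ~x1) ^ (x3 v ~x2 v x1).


A Horn clause has at most one positive literal.
Clause 1: 1 positive lit(s) -> Horn
Clause 2: 3 positive lit(s) -> not Horn
Clause 3: 1 positive lit(s) -> Horn
Clause 4: 1 positive lit(s) -> Horn
Clause 5: 1 positive lit(s) -> Horn
Clause 6: 1 positive lit(s) -> Horn
Clause 7: 0 positive lit(s) -> Horn
Clause 8: 2 positive lit(s) -> not Horn
Total Horn clauses = 6.

6


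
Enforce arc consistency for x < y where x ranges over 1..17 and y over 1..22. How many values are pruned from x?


For the constraint x < y, x needs a supporting value in y's domain.
x can be at most 21 (one less than y's maximum).
Valid x values from domain: 17 out of 17.
Pruned = 17 - 17 = 0.

0


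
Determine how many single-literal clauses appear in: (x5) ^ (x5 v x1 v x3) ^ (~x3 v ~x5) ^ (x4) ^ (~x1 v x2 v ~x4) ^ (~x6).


A unit clause contains exactly one literal.
Unit clauses found: (x5), (x4), (~x6).
Count = 3.

3


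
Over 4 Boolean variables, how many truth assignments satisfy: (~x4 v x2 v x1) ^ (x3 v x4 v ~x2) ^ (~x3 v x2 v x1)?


Enumerate all 16 truth assignments over 4 variables.
Test each against every clause.
Satisfying assignments found: 11.

11


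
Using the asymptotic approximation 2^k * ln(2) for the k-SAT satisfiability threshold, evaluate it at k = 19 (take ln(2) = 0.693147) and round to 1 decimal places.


Using the asymptotic formula: threshold ~ 2^k * ln(2).
2^19 = 524288.
524288 * 0.693147 = 363408.7.

363408.7


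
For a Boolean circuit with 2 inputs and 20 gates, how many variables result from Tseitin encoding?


The Tseitin transformation introduces one auxiliary variable per gate.
Total variables = inputs + gates = 2 + 20 = 22.

22


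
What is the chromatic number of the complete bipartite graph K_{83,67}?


K_{83,67} is bipartite by definition: the two parts are independent sets, with every edge crossing between them.
Color all vertices in one part with color 1 and all vertices in the other part with color 2.
Since the graph has at least one edge, one color does not suffice.
Chromatic number = 2.

2


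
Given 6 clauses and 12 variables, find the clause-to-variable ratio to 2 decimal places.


Clause-to-variable ratio = clauses / variables.
6 / 12 = 0.5.

0.5


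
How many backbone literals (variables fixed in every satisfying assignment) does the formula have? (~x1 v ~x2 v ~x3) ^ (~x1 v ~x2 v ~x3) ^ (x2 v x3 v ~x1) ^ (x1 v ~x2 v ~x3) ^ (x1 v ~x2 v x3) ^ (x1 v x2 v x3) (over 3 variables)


Find all satisfying assignments: 3 model(s).
Check which variables have the same value in every model.
No variable is fixed across all models.
Backbone size = 0.

0


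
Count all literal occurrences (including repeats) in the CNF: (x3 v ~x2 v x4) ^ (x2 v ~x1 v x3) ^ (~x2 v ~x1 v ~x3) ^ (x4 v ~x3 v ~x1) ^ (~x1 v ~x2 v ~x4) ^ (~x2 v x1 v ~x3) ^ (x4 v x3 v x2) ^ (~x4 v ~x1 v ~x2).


Clause lengths: 3, 3, 3, 3, 3, 3, 3, 3.
Sum = 3 + 3 + 3 + 3 + 3 + 3 + 3 + 3 = 24.

24


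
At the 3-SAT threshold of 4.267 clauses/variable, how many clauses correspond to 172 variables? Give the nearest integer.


The 3-SAT phase transition occurs at approximately 4.267 clauses per variable.
m = 4.267 * 172 = 733.924.
Rounded to nearest integer: 734.

734


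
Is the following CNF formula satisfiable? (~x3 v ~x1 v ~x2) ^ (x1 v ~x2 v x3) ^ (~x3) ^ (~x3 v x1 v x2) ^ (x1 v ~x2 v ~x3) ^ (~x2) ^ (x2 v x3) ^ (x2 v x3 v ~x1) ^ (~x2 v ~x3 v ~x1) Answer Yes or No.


Check all 8 possible truth assignments.
Number of satisfying assignments found: 0.
The formula is unsatisfiable.

No


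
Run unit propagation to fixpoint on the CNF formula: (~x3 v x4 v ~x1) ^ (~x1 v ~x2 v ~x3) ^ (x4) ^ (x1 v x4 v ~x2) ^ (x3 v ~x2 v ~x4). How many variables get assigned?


Unit propagation repeatedly assigns the literal in any unit clause, then simplifies.
Assignments in order: x4 = T.
No further unit clauses remain.
Total variables assigned = 1.

1


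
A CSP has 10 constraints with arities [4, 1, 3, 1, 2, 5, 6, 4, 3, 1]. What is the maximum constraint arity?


The arities are: 4, 1, 3, 1, 2, 5, 6, 4, 3, 1.
Scan for the maximum value.
Maximum arity = 6.

6


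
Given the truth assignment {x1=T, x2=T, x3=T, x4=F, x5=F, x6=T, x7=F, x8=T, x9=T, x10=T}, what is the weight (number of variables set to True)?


The weight is the number of variables assigned True.
True variables: x1, x2, x3, x6, x8, x9, x10.
Weight = 7.

7


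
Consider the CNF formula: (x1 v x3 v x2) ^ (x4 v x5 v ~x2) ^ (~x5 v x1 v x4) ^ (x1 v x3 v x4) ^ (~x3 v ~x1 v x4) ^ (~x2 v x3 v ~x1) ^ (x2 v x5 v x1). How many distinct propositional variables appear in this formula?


Identify each distinct variable in the formula.
Variables found: x1, x2, x3, x4, x5.
Total distinct variables = 5.

5


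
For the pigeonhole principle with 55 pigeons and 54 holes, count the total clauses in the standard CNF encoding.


The PHP encoding has two parts:
1) At-least-one-hole clauses: 55 (one per pigeon, each with 54 literals).
2) At-most-one-pigeon-per-hole clauses: 54 holes * C(55,2) = 54 * 1485 = 80190.
Total clauses = 55 + 80190 = 80245.

80245


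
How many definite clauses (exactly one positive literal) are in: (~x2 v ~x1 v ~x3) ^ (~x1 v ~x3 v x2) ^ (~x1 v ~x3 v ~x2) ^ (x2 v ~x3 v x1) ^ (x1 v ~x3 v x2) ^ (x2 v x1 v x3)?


A definite clause has exactly one positive literal.
Clause 1: 0 positive -> not definite
Clause 2: 1 positive -> definite
Clause 3: 0 positive -> not definite
Clause 4: 2 positive -> not definite
Clause 5: 2 positive -> not definite
Clause 6: 3 positive -> not definite
Definite clause count = 1.

1


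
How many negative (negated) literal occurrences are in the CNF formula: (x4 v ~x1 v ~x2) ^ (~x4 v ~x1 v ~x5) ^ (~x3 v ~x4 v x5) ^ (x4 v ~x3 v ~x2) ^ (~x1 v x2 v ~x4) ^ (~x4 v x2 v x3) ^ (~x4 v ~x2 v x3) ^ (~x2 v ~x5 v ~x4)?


Scan each clause for negated literals.
Clause 1: 2 negative; Clause 2: 3 negative; Clause 3: 2 negative; Clause 4: 2 negative; Clause 5: 2 negative; Clause 6: 1 negative; Clause 7: 2 negative; Clause 8: 3 negative.
Total negative literal occurrences = 17.

17


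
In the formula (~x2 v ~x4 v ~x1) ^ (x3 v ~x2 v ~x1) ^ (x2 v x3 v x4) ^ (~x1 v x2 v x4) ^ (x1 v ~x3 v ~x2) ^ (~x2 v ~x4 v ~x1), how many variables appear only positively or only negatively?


A pure literal appears in only one polarity across all clauses.
No pure literals found.
Count = 0.

0


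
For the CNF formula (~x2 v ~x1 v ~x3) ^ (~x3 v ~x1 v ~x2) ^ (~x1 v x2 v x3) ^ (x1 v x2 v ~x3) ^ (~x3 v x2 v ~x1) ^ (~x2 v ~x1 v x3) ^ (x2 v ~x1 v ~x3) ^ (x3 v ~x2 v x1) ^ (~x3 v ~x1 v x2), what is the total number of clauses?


Each group enclosed in parentheses joined by ^ is one clause.
Counting the conjuncts: 9 clauses.

9


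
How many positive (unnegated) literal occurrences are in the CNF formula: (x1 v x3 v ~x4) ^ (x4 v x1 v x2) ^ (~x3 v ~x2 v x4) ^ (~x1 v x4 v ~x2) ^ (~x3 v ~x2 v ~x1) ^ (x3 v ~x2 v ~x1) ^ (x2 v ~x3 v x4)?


Scan each clause for unnegated literals.
Clause 1: 2 positive; Clause 2: 3 positive; Clause 3: 1 positive; Clause 4: 1 positive; Clause 5: 0 positive; Clause 6: 1 positive; Clause 7: 2 positive.
Total positive literal occurrences = 10.

10


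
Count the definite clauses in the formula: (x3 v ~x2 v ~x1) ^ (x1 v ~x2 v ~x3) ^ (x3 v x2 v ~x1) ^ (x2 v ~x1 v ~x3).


A definite clause has exactly one positive literal.
Clause 1: 1 positive -> definite
Clause 2: 1 positive -> definite
Clause 3: 2 positive -> not definite
Clause 4: 1 positive -> definite
Definite clause count = 3.

3


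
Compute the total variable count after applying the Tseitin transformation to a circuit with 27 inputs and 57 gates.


The Tseitin transformation introduces one auxiliary variable per gate.
Total variables = inputs + gates = 27 + 57 = 84.

84


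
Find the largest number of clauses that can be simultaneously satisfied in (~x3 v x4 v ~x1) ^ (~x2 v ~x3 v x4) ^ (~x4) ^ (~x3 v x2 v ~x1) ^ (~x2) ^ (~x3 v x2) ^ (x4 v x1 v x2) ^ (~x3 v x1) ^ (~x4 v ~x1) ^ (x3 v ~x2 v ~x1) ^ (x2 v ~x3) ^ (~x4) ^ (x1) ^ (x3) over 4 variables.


Enumerate all 16 truth assignments.
For each, count how many of the 14 clauses are satisfied.
The formula is not fully satisfiable, so the maximum is below 14.
Maximum simultaneously satisfiable clauses = 13.

13


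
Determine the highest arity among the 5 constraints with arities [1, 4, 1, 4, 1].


The arities are: 1, 4, 1, 4, 1.
Scan for the maximum value.
Maximum arity = 4.

4


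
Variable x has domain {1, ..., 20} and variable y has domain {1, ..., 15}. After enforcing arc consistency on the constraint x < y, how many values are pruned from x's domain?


For the constraint x < y, x needs a supporting value in y's domain.
x can be at most 14 (one less than y's maximum).
Valid x values from domain: 14 out of 20.
Pruned = 20 - 14 = 6.

6


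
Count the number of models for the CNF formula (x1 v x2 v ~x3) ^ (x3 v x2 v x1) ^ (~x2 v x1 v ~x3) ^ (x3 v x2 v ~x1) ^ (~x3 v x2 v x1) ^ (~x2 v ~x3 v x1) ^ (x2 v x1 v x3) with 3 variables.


Enumerate all 8 truth assignments over 3 variables.
Test each against every clause.
Satisfying assignments found: 4.

4


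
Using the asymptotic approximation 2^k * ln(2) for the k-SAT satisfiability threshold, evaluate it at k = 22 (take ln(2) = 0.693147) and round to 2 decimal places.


Using the asymptotic formula: threshold ~ 2^k * ln(2).
2^22 = 4194304.
4194304 * 0.693147 = 2907269.23.

2907269.23


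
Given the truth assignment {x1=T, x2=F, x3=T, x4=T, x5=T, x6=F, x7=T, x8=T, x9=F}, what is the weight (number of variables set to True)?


The weight is the number of variables assigned True.
True variables: x1, x3, x4, x5, x7, x8.
Weight = 6.

6


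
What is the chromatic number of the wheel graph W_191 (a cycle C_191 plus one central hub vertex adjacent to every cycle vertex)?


W_191 consists of the cycle C_191 together with a hub vertex adjacent to every cycle vertex.
The cycle C_191 needs 3 colors (odd cycle -> 3).
The hub is adjacent to every cycle vertex, so it must receive a new color distinct from all of them.
Chromatic number = 3 + 1 = 4.

4


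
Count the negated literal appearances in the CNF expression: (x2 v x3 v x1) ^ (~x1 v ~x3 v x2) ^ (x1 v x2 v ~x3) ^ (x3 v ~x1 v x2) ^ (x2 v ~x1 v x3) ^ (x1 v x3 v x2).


Scan each clause for negated literals.
Clause 1: 0 negative; Clause 2: 2 negative; Clause 3: 1 negative; Clause 4: 1 negative; Clause 5: 1 negative; Clause 6: 0 negative.
Total negative literal occurrences = 5.

5


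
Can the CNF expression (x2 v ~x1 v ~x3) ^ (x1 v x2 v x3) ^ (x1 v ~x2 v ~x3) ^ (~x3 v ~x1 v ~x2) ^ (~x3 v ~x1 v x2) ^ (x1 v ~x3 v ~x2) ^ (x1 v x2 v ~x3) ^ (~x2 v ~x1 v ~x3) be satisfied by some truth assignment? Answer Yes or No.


Check all 8 possible truth assignments.
Number of satisfying assignments found: 3.
The formula is satisfiable.

Yes


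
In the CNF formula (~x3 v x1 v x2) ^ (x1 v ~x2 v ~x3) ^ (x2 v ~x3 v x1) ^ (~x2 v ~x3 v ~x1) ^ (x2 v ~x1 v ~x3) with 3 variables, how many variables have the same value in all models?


Find all satisfying assignments: 4 model(s).
Check which variables have the same value in every model.
Fixed variables: x3=F.
Backbone size = 1.

1


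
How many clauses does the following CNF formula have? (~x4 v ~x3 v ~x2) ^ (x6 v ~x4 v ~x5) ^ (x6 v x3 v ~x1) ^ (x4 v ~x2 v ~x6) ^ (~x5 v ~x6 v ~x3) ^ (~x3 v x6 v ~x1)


Each group enclosed in parentheses joined by ^ is one clause.
Counting the conjuncts: 6 clauses.

6


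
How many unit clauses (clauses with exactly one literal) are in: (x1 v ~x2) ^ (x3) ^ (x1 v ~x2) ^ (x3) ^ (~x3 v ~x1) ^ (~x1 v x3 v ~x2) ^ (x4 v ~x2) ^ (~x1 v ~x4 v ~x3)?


A unit clause contains exactly one literal.
Unit clauses found: (x3), (x3).
Count = 2.

2


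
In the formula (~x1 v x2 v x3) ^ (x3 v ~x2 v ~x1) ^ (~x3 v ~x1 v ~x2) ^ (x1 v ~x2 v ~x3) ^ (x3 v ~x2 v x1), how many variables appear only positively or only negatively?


A pure literal appears in only one polarity across all clauses.
No pure literals found.
Count = 0.

0


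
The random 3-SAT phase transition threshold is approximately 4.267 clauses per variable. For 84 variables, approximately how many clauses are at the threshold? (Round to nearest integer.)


The 3-SAT phase transition occurs at approximately 4.267 clauses per variable.
m = 4.267 * 84 = 358.428.
Rounded to nearest integer: 358.

358


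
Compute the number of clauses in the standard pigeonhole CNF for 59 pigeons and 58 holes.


The PHP encoding has two parts:
1) At-least-one-hole clauses: 59 (one per pigeon, each with 58 literals).
2) At-most-one-pigeon-per-hole clauses: 58 holes * C(59,2) = 58 * 1711 = 99238.
Total clauses = 59 + 99238 = 99297.

99297


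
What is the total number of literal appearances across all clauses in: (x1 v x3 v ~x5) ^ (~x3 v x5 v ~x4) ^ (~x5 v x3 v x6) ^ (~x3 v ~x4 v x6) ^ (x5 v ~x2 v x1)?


Clause lengths: 3, 3, 3, 3, 3.
Sum = 3 + 3 + 3 + 3 + 3 = 15.

15


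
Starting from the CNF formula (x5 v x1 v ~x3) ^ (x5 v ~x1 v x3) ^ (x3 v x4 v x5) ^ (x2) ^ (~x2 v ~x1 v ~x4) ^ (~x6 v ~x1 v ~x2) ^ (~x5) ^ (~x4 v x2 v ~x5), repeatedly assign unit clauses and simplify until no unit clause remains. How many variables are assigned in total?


Unit propagation repeatedly assigns the literal in any unit clause, then simplifies.
Assignments in order: x2 = T, x5 = F.
No further unit clauses remain.
Total variables assigned = 2.

2


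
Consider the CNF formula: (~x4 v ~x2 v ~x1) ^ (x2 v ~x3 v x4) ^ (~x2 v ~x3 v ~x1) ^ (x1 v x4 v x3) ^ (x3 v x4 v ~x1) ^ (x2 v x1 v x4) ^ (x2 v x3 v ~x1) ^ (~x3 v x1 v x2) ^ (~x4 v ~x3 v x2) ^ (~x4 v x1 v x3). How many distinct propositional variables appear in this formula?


Identify each distinct variable in the formula.
Variables found: x1, x2, x3, x4.
Total distinct variables = 4.

4


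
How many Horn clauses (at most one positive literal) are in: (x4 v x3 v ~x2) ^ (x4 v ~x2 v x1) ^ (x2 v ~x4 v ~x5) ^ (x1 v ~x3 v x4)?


A Horn clause has at most one positive literal.
Clause 1: 2 positive lit(s) -> not Horn
Clause 2: 2 positive lit(s) -> not Horn
Clause 3: 1 positive lit(s) -> Horn
Clause 4: 2 positive lit(s) -> not Horn
Total Horn clauses = 1.

1


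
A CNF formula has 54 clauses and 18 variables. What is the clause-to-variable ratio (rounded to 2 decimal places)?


Clause-to-variable ratio = clauses / variables.
54 / 18 = 3.0.

3.0


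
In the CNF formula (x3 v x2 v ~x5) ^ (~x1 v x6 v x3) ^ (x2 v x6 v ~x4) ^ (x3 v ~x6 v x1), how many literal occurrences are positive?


Scan each clause for unnegated literals.
Clause 1: 2 positive; Clause 2: 2 positive; Clause 3: 2 positive; Clause 4: 2 positive.
Total positive literal occurrences = 8.

8


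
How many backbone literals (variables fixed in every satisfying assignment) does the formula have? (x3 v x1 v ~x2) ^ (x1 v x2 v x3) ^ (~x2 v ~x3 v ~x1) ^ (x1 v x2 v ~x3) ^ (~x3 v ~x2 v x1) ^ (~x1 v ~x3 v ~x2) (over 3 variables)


Find all satisfying assignments: 3 model(s).
Check which variables have the same value in every model.
Fixed variables: x1=T.
Backbone size = 1.

1


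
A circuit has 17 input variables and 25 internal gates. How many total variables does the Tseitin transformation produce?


The Tseitin transformation introduces one auxiliary variable per gate.
Total variables = inputs + gates = 17 + 25 = 42.

42


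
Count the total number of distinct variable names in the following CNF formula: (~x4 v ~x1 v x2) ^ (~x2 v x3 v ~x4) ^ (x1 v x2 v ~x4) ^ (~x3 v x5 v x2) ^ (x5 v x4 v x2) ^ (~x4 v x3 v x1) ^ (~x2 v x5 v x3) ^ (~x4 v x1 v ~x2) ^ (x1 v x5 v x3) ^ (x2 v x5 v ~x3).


Identify each distinct variable in the formula.
Variables found: x1, x2, x3, x4, x5.
Total distinct variables = 5.

5


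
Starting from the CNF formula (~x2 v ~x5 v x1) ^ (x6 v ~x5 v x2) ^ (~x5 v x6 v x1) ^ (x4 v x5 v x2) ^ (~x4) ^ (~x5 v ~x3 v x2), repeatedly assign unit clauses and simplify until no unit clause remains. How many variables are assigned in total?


Unit propagation repeatedly assigns the literal in any unit clause, then simplifies.
Assignments in order: x4 = F.
No further unit clauses remain.
Total variables assigned = 1.

1


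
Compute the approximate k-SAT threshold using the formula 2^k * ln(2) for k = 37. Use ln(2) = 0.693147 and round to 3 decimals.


Using the asymptotic formula: threshold ~ 2^k * ln(2).
2^37 = 137438953472.
137438953472 * 0.693147 = 95265398282.256.

95265398282.256


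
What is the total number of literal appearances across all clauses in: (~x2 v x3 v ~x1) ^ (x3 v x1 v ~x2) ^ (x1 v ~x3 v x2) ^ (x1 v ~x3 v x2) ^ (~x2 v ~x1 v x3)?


Clause lengths: 3, 3, 3, 3, 3.
Sum = 3 + 3 + 3 + 3 + 3 = 15.

15


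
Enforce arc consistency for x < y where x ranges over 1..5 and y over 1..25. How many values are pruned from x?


For the constraint x < y, x needs a supporting value in y's domain.
x can be at most 24 (one less than y's maximum).
Valid x values from domain: 5 out of 5.
Pruned = 5 - 5 = 0.

0


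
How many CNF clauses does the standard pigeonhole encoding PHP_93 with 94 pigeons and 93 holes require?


The PHP encoding has two parts:
1) At-least-one-hole clauses: 94 (one per pigeon, each with 93 literals).
2) At-most-one-pigeon-per-hole clauses: 93 holes * C(94,2) = 93 * 4371 = 406503.
Total clauses = 94 + 406503 = 406597.

406597


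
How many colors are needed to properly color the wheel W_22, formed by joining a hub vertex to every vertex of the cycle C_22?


W_22 consists of the cycle C_22 together with a hub vertex adjacent to every cycle vertex.
The cycle C_22 needs 2 colors (even cycle -> 2).
The hub is adjacent to every cycle vertex, so it must receive a new color distinct from all of them.
Chromatic number = 2 + 1 = 3.

3


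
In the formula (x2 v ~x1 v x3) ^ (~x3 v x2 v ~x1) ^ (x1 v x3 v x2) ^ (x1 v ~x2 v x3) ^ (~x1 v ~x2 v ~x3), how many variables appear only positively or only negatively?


A pure literal appears in only one polarity across all clauses.
No pure literals found.
Count = 0.

0


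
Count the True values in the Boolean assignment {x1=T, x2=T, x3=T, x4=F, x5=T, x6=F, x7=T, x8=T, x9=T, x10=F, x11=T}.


The weight is the number of variables assigned True.
True variables: x1, x2, x3, x5, x7, x8, x9, x11.
Weight = 8.

8


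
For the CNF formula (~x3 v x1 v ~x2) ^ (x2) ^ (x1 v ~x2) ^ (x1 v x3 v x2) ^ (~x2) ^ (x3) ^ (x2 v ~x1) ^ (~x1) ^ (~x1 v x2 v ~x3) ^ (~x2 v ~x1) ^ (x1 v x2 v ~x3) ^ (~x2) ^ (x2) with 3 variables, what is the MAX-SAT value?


Enumerate all 8 truth assignments.
For each, count how many of the 13 clauses are satisfied.
The formula is not fully satisfiable, so the maximum is below 13.
Maximum simultaneously satisfiable clauses = 10.

10


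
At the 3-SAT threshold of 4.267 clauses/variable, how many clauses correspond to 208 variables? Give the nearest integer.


The 3-SAT phase transition occurs at approximately 4.267 clauses per variable.
m = 4.267 * 208 = 887.536.
Rounded to nearest integer: 888.

888


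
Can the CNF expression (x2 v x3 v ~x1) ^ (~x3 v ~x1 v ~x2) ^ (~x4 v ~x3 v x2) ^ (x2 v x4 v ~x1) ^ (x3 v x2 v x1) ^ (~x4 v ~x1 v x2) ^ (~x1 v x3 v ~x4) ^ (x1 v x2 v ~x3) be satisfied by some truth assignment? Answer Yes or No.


Check all 16 possible truth assignments.
Number of satisfying assignments found: 5.
The formula is satisfiable.

Yes


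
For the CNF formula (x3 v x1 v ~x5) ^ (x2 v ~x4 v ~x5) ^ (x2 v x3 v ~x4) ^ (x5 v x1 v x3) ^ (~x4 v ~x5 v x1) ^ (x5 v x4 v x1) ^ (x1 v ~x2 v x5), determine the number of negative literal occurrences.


Scan each clause for negated literals.
Clause 1: 1 negative; Clause 2: 2 negative; Clause 3: 1 negative; Clause 4: 0 negative; Clause 5: 2 negative; Clause 6: 0 negative; Clause 7: 1 negative.
Total negative literal occurrences = 7.

7


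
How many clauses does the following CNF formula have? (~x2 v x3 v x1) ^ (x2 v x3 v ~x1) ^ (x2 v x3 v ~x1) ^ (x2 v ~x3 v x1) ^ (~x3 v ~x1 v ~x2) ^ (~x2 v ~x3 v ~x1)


Each group enclosed in parentheses joined by ^ is one clause.
Counting the conjuncts: 6 clauses.

6


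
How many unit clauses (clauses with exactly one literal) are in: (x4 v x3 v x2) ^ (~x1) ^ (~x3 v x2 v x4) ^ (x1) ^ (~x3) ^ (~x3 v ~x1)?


A unit clause contains exactly one literal.
Unit clauses found: (~x1), (x1), (~x3).
Count = 3.

3


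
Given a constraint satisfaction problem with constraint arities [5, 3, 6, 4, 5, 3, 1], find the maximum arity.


The arities are: 5, 3, 6, 4, 5, 3, 1.
Scan for the maximum value.
Maximum arity = 6.

6


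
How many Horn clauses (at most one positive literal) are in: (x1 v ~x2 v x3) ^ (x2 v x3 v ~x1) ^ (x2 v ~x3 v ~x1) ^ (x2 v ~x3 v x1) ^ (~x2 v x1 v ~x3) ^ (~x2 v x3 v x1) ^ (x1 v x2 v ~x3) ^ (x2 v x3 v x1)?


A Horn clause has at most one positive literal.
Clause 1: 2 positive lit(s) -> not Horn
Clause 2: 2 positive lit(s) -> not Horn
Clause 3: 1 positive lit(s) -> Horn
Clause 4: 2 positive lit(s) -> not Horn
Clause 5: 1 positive lit(s) -> Horn
Clause 6: 2 positive lit(s) -> not Horn
Clause 7: 2 positive lit(s) -> not Horn
Clause 8: 3 positive lit(s) -> not Horn
Total Horn clauses = 2.

2


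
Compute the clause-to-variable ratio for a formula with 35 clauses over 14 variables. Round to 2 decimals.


Clause-to-variable ratio = clauses / variables.
35 / 14 = 2.5.

2.5


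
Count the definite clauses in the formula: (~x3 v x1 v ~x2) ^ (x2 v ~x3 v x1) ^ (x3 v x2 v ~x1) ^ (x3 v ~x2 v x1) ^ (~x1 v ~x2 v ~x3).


A definite clause has exactly one positive literal.
Clause 1: 1 positive -> definite
Clause 2: 2 positive -> not definite
Clause 3: 2 positive -> not definite
Clause 4: 2 positive -> not definite
Clause 5: 0 positive -> not definite
Definite clause count = 1.

1


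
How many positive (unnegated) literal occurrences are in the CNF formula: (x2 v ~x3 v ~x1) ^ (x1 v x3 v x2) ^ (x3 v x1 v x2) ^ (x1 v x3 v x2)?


Scan each clause for unnegated literals.
Clause 1: 1 positive; Clause 2: 3 positive; Clause 3: 3 positive; Clause 4: 3 positive.
Total positive literal occurrences = 10.

10


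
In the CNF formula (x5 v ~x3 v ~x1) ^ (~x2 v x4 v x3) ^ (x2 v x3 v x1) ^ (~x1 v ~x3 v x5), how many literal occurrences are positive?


Scan each clause for unnegated literals.
Clause 1: 1 positive; Clause 2: 2 positive; Clause 3: 3 positive; Clause 4: 1 positive.
Total positive literal occurrences = 7.

7


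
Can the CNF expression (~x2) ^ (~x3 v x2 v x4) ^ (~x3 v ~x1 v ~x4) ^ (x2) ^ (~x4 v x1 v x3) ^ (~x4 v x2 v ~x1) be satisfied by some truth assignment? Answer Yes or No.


Check all 16 possible truth assignments.
Number of satisfying assignments found: 0.
The formula is unsatisfiable.

No


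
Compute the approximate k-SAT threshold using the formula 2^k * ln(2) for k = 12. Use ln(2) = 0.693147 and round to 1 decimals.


Using the asymptotic formula: threshold ~ 2^k * ln(2).
2^12 = 4096.
4096 * 0.693147 = 2839.1.

2839.1


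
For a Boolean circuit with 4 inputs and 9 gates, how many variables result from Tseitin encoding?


The Tseitin transformation introduces one auxiliary variable per gate.
Total variables = inputs + gates = 4 + 9 = 13.

13


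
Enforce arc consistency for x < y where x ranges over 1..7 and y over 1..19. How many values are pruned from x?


For the constraint x < y, x needs a supporting value in y's domain.
x can be at most 18 (one less than y's maximum).
Valid x values from domain: 7 out of 7.
Pruned = 7 - 7 = 0.

0


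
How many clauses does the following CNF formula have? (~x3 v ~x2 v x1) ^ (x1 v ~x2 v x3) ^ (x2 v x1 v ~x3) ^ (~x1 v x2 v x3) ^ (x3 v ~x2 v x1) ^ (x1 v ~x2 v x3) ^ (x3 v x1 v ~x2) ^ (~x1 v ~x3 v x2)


Each group enclosed in parentheses joined by ^ is one clause.
Counting the conjuncts: 8 clauses.

8


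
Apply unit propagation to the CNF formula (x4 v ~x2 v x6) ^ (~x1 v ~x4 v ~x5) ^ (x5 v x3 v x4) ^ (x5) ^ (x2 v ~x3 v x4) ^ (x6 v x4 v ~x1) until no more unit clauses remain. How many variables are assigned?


Unit propagation repeatedly assigns the literal in any unit clause, then simplifies.
Assignments in order: x5 = T.
No further unit clauses remain.
Total variables assigned = 1.

1


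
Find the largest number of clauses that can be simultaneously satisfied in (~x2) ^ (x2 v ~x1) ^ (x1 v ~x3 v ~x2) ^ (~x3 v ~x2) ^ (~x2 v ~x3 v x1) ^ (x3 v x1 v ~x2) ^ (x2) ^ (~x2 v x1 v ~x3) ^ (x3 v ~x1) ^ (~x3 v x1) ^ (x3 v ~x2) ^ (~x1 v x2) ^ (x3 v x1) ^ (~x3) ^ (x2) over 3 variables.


Enumerate all 8 truth assignments.
For each, count how many of the 15 clauses are satisfied.
The formula is not fully satisfiable, so the maximum is below 15.
Maximum simultaneously satisfiable clauses = 12.

12


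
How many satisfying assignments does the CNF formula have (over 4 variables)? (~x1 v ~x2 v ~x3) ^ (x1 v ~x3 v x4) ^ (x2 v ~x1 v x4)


Enumerate all 16 truth assignments over 4 variables.
Test each against every clause.
Satisfying assignments found: 10.

10


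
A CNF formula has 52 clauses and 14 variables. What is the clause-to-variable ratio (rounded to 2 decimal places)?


Clause-to-variable ratio = clauses / variables.
52 / 14 = 3.71.

3.71


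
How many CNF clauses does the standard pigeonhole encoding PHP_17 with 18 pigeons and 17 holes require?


The PHP encoding has two parts:
1) At-least-one-hole clauses: 18 (one per pigeon, each with 17 literals).
2) At-most-one-pigeon-per-hole clauses: 17 holes * C(18,2) = 17 * 153 = 2601.
Total clauses = 18 + 2601 = 2619.

2619


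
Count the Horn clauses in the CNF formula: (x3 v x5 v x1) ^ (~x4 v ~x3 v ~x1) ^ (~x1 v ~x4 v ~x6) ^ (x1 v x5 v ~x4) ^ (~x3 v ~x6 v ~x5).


A Horn clause has at most one positive literal.
Clause 1: 3 positive lit(s) -> not Horn
Clause 2: 0 positive lit(s) -> Horn
Clause 3: 0 positive lit(s) -> Horn
Clause 4: 2 positive lit(s) -> not Horn
Clause 5: 0 positive lit(s) -> Horn
Total Horn clauses = 3.

3


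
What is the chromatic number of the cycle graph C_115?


An odd cycle cannot be 2-colored: alternating two colors around the cycle returns to the start with a conflict.
Since 115 is odd, three colors are required (and three suffice).
Chromatic number = 3.

3


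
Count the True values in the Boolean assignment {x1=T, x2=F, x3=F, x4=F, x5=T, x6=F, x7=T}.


The weight is the number of variables assigned True.
True variables: x1, x5, x7.
Weight = 3.

3


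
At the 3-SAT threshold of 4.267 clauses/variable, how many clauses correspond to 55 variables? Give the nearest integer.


The 3-SAT phase transition occurs at approximately 4.267 clauses per variable.
m = 4.267 * 55 = 234.685.
Rounded to nearest integer: 235.

235


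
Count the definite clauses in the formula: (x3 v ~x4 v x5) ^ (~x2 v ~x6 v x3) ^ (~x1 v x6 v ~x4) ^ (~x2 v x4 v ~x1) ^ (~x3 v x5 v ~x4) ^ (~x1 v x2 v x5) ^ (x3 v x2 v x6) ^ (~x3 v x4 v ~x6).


A definite clause has exactly one positive literal.
Clause 1: 2 positive -> not definite
Clause 2: 1 positive -> definite
Clause 3: 1 positive -> definite
Clause 4: 1 positive -> definite
Clause 5: 1 positive -> definite
Clause 6: 2 positive -> not definite
Clause 7: 3 positive -> not definite
Clause 8: 1 positive -> definite
Definite clause count = 5.

5


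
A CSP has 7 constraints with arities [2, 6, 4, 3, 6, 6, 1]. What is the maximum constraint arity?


The arities are: 2, 6, 4, 3, 6, 6, 1.
Scan for the maximum value.
Maximum arity = 6.

6


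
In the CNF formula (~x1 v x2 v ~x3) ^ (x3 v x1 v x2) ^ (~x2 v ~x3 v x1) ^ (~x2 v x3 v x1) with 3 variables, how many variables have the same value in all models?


Find all satisfying assignments: 4 model(s).
Check which variables have the same value in every model.
No variable is fixed across all models.
Backbone size = 0.

0


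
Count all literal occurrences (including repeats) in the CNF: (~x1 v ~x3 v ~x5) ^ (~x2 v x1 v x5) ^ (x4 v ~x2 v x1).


Clause lengths: 3, 3, 3.
Sum = 3 + 3 + 3 = 9.

9


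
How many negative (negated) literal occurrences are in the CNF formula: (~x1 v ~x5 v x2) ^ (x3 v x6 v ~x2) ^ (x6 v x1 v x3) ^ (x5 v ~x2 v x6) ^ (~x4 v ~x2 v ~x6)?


Scan each clause for negated literals.
Clause 1: 2 negative; Clause 2: 1 negative; Clause 3: 0 negative; Clause 4: 1 negative; Clause 5: 3 negative.
Total negative literal occurrences = 7.

7


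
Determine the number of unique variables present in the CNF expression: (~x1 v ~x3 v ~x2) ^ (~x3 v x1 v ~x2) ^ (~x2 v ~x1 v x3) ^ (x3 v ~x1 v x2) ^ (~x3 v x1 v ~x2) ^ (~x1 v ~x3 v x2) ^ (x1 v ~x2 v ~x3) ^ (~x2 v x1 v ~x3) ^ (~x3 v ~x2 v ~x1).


Identify each distinct variable in the formula.
Variables found: x1, x2, x3.
Total distinct variables = 3.

3


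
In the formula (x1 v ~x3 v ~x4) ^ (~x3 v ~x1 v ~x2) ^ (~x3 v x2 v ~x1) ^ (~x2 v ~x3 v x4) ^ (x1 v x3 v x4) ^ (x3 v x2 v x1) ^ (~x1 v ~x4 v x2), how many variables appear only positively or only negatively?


A pure literal appears in only one polarity across all clauses.
No pure literals found.
Count = 0.

0


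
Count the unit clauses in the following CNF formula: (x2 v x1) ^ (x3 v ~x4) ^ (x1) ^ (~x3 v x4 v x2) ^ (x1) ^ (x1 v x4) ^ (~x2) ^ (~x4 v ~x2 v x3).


A unit clause contains exactly one literal.
Unit clauses found: (x1), (x1), (~x2).
Count = 3.

3


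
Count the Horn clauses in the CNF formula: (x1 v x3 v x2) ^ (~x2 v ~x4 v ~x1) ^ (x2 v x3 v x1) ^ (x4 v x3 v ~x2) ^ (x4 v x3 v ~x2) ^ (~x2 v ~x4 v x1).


A Horn clause has at most one positive literal.
Clause 1: 3 positive lit(s) -> not Horn
Clause 2: 0 positive lit(s) -> Horn
Clause 3: 3 positive lit(s) -> not Horn
Clause 4: 2 positive lit(s) -> not Horn
Clause 5: 2 positive lit(s) -> not Horn
Clause 6: 1 positive lit(s) -> Horn
Total Horn clauses = 2.

2


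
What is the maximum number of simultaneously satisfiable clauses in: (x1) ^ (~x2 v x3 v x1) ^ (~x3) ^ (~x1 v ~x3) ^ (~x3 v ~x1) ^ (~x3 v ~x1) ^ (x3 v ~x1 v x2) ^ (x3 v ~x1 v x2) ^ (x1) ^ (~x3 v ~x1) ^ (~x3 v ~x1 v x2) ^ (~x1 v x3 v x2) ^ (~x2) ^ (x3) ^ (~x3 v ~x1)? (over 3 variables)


Enumerate all 8 truth assignments.
For each, count how many of the 15 clauses are satisfied.
The formula is not fully satisfiable, so the maximum is below 15.
Maximum simultaneously satisfiable clauses = 13.

13


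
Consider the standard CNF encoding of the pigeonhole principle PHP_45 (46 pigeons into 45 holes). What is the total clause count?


The PHP encoding has two parts:
1) At-least-one-hole clauses: 46 (one per pigeon, each with 45 literals).
2) At-most-one-pigeon-per-hole clauses: 45 holes * C(46,2) = 45 * 1035 = 46575.
Total clauses = 46 + 46575 = 46621.

46621


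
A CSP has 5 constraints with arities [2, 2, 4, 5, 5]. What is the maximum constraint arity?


The arities are: 2, 2, 4, 5, 5.
Scan for the maximum value.
Maximum arity = 5.

5


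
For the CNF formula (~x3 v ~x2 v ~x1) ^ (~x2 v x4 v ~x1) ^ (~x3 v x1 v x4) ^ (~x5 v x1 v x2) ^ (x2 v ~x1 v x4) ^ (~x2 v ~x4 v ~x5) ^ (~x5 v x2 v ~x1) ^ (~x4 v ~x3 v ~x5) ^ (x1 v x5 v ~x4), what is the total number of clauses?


Each group enclosed in parentheses joined by ^ is one clause.
Counting the conjuncts: 9 clauses.

9


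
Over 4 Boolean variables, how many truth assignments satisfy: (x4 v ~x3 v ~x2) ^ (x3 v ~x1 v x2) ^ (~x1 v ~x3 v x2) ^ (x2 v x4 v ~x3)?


Enumerate all 16 truth assignments over 4 variables.
Test each against every clause.
Satisfying assignments found: 9.

9


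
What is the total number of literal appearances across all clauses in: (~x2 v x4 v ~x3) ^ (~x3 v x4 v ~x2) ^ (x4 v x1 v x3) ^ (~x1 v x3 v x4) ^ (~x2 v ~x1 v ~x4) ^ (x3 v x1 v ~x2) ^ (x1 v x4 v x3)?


Clause lengths: 3, 3, 3, 3, 3, 3, 3.
Sum = 3 + 3 + 3 + 3 + 3 + 3 + 3 = 21.

21


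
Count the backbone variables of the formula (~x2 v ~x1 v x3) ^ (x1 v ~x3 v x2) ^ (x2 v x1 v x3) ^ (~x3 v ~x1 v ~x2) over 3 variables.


Find all satisfying assignments: 4 model(s).
Check which variables have the same value in every model.
No variable is fixed across all models.
Backbone size = 0.

0


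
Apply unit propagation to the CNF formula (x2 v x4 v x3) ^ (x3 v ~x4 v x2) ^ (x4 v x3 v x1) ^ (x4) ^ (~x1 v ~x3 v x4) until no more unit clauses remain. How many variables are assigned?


Unit propagation repeatedly assigns the literal in any unit clause, then simplifies.
Assignments in order: x4 = T.
No further unit clauses remain.
Total variables assigned = 1.

1


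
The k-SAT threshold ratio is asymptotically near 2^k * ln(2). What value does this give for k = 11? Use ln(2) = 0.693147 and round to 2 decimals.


Using the asymptotic formula: threshold ~ 2^k * ln(2).
2^11 = 2048.
2048 * 0.693147 = 1419.57.

1419.57


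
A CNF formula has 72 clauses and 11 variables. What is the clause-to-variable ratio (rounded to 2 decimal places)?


Clause-to-variable ratio = clauses / variables.
72 / 11 = 6.55.

6.55


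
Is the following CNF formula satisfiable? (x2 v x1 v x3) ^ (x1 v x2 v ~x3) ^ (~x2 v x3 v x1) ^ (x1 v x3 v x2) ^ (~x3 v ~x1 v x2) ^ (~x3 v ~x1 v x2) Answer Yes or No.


Check all 8 possible truth assignments.
Number of satisfying assignments found: 4.
The formula is satisfiable.

Yes


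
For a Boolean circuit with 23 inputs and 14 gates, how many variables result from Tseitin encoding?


The Tseitin transformation introduces one auxiliary variable per gate.
Total variables = inputs + gates = 23 + 14 = 37.

37


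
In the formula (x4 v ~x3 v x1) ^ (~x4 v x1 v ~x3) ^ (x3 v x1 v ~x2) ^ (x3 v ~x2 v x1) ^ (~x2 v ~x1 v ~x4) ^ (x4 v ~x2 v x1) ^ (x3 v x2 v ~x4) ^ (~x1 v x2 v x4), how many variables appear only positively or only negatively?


A pure literal appears in only one polarity across all clauses.
No pure literals found.
Count = 0.

0


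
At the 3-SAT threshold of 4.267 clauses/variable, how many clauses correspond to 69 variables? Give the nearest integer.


The 3-SAT phase transition occurs at approximately 4.267 clauses per variable.
m = 4.267 * 69 = 294.423.
Rounded to nearest integer: 294.

294


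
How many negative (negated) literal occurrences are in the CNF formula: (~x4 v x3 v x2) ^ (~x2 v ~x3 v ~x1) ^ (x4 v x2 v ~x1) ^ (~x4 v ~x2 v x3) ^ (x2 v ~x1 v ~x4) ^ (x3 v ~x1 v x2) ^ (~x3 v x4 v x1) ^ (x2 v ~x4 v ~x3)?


Scan each clause for negated literals.
Clause 1: 1 negative; Clause 2: 3 negative; Clause 3: 1 negative; Clause 4: 2 negative; Clause 5: 2 negative; Clause 6: 1 negative; Clause 7: 1 negative; Clause 8: 2 negative.
Total negative literal occurrences = 13.

13


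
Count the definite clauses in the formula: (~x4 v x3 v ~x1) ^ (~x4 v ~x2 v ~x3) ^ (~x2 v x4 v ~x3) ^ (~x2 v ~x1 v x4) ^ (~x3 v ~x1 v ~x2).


A definite clause has exactly one positive literal.
Clause 1: 1 positive -> definite
Clause 2: 0 positive -> not definite
Clause 3: 1 positive -> definite
Clause 4: 1 positive -> definite
Clause 5: 0 positive -> not definite
Definite clause count = 3.

3


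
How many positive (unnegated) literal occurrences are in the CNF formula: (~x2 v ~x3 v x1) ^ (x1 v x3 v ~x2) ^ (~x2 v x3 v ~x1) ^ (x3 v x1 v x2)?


Scan each clause for unnegated literals.
Clause 1: 1 positive; Clause 2: 2 positive; Clause 3: 1 positive; Clause 4: 3 positive.
Total positive literal occurrences = 7.

7


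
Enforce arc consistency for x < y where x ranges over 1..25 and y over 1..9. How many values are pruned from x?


For the constraint x < y, x needs a supporting value in y's domain.
x can be at most 8 (one less than y's maximum).
Valid x values from domain: 8 out of 25.
Pruned = 25 - 8 = 17.

17


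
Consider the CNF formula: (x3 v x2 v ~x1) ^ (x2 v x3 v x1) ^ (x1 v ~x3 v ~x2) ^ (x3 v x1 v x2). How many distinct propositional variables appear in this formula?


Identify each distinct variable in the formula.
Variables found: x1, x2, x3.
Total distinct variables = 3.

3
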